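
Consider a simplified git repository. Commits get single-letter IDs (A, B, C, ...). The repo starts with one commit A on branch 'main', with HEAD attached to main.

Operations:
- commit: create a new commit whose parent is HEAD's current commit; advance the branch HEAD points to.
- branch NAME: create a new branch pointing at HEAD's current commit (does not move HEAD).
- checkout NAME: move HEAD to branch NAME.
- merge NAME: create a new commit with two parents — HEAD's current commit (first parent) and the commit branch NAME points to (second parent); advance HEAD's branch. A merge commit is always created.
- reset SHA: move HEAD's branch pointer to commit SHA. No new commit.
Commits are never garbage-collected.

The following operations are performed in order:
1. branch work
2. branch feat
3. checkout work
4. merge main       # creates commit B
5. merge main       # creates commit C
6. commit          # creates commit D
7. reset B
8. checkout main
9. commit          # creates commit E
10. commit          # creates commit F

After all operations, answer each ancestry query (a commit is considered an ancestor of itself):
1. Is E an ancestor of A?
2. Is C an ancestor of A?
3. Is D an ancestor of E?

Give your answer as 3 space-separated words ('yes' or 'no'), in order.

Answer: no no no

Derivation:
After op 1 (branch): HEAD=main@A [main=A work=A]
After op 2 (branch): HEAD=main@A [feat=A main=A work=A]
After op 3 (checkout): HEAD=work@A [feat=A main=A work=A]
After op 4 (merge): HEAD=work@B [feat=A main=A work=B]
After op 5 (merge): HEAD=work@C [feat=A main=A work=C]
After op 6 (commit): HEAD=work@D [feat=A main=A work=D]
After op 7 (reset): HEAD=work@B [feat=A main=A work=B]
After op 8 (checkout): HEAD=main@A [feat=A main=A work=B]
After op 9 (commit): HEAD=main@E [feat=A main=E work=B]
After op 10 (commit): HEAD=main@F [feat=A main=F work=B]
ancestors(A) = {A}; E in? no
ancestors(A) = {A}; C in? no
ancestors(E) = {A,E}; D in? no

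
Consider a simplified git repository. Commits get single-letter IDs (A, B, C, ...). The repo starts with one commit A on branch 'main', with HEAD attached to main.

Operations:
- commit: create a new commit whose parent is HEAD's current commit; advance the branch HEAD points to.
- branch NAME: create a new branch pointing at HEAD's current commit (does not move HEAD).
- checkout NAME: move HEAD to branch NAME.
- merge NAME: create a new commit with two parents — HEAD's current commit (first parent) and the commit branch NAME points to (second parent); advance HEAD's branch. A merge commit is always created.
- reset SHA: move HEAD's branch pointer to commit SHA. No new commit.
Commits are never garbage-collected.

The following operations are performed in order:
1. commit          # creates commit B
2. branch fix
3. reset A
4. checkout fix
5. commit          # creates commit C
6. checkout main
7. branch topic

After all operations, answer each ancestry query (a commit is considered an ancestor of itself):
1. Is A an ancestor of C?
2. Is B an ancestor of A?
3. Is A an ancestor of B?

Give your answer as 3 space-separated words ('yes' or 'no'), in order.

After op 1 (commit): HEAD=main@B [main=B]
After op 2 (branch): HEAD=main@B [fix=B main=B]
After op 3 (reset): HEAD=main@A [fix=B main=A]
After op 4 (checkout): HEAD=fix@B [fix=B main=A]
After op 5 (commit): HEAD=fix@C [fix=C main=A]
After op 6 (checkout): HEAD=main@A [fix=C main=A]
After op 7 (branch): HEAD=main@A [fix=C main=A topic=A]
ancestors(C) = {A,B,C}; A in? yes
ancestors(A) = {A}; B in? no
ancestors(B) = {A,B}; A in? yes

Answer: yes no yes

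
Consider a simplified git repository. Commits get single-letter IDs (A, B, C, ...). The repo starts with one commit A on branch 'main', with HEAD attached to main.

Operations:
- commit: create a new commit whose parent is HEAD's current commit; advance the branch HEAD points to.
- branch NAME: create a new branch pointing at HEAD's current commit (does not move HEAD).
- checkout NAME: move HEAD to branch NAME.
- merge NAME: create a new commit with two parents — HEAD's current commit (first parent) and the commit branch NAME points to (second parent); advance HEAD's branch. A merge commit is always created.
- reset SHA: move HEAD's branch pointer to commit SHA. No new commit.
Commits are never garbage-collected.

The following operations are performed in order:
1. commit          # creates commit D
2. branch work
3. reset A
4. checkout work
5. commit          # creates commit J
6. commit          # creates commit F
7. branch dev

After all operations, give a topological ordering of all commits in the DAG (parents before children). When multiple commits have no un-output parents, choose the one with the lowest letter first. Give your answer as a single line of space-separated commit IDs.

Answer: A D J F

Derivation:
After op 1 (commit): HEAD=main@D [main=D]
After op 2 (branch): HEAD=main@D [main=D work=D]
After op 3 (reset): HEAD=main@A [main=A work=D]
After op 4 (checkout): HEAD=work@D [main=A work=D]
After op 5 (commit): HEAD=work@J [main=A work=J]
After op 6 (commit): HEAD=work@F [main=A work=F]
After op 7 (branch): HEAD=work@F [dev=F main=A work=F]
commit A: parents=[]
commit D: parents=['A']
commit F: parents=['J']
commit J: parents=['D']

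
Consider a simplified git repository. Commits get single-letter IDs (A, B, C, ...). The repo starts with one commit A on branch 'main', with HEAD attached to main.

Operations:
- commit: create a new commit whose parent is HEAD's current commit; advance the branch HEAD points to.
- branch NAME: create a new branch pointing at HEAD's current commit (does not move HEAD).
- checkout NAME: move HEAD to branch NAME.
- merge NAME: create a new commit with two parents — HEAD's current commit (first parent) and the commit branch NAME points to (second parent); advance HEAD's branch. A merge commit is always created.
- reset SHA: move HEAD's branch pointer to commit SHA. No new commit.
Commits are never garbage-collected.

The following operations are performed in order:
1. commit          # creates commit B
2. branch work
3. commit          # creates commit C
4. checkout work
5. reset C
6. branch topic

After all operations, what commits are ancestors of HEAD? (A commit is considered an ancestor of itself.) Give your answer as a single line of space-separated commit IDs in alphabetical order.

Answer: A B C

Derivation:
After op 1 (commit): HEAD=main@B [main=B]
After op 2 (branch): HEAD=main@B [main=B work=B]
After op 3 (commit): HEAD=main@C [main=C work=B]
After op 4 (checkout): HEAD=work@B [main=C work=B]
After op 5 (reset): HEAD=work@C [main=C work=C]
After op 6 (branch): HEAD=work@C [main=C topic=C work=C]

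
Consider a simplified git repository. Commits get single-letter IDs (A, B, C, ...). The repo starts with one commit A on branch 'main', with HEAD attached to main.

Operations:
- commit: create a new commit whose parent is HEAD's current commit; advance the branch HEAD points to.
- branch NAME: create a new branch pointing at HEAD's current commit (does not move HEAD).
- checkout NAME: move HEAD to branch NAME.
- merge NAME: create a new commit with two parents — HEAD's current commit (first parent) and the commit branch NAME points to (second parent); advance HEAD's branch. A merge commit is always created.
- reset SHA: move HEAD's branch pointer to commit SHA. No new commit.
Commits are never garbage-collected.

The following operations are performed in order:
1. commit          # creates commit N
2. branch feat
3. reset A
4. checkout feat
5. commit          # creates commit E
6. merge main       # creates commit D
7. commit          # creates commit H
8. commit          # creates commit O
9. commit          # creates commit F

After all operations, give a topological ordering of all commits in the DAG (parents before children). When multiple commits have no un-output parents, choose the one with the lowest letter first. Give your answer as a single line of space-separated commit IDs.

Answer: A N E D H O F

Derivation:
After op 1 (commit): HEAD=main@N [main=N]
After op 2 (branch): HEAD=main@N [feat=N main=N]
After op 3 (reset): HEAD=main@A [feat=N main=A]
After op 4 (checkout): HEAD=feat@N [feat=N main=A]
After op 5 (commit): HEAD=feat@E [feat=E main=A]
After op 6 (merge): HEAD=feat@D [feat=D main=A]
After op 7 (commit): HEAD=feat@H [feat=H main=A]
After op 8 (commit): HEAD=feat@O [feat=O main=A]
After op 9 (commit): HEAD=feat@F [feat=F main=A]
commit A: parents=[]
commit D: parents=['E', 'A']
commit E: parents=['N']
commit F: parents=['O']
commit H: parents=['D']
commit N: parents=['A']
commit O: parents=['H']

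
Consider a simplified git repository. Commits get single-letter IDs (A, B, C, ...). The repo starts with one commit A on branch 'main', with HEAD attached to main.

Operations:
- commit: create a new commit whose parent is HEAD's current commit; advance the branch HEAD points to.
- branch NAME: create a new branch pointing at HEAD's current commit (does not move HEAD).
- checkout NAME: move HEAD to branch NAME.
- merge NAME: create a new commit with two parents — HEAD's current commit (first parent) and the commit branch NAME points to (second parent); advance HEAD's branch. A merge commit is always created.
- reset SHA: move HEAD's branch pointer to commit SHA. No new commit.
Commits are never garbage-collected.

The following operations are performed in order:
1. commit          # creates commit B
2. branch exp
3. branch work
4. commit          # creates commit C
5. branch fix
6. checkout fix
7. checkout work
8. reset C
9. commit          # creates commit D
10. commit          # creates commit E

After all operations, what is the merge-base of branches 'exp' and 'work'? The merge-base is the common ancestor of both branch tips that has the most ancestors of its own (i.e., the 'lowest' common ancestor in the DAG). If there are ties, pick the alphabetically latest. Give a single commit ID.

Answer: B

Derivation:
After op 1 (commit): HEAD=main@B [main=B]
After op 2 (branch): HEAD=main@B [exp=B main=B]
After op 3 (branch): HEAD=main@B [exp=B main=B work=B]
After op 4 (commit): HEAD=main@C [exp=B main=C work=B]
After op 5 (branch): HEAD=main@C [exp=B fix=C main=C work=B]
After op 6 (checkout): HEAD=fix@C [exp=B fix=C main=C work=B]
After op 7 (checkout): HEAD=work@B [exp=B fix=C main=C work=B]
After op 8 (reset): HEAD=work@C [exp=B fix=C main=C work=C]
After op 9 (commit): HEAD=work@D [exp=B fix=C main=C work=D]
After op 10 (commit): HEAD=work@E [exp=B fix=C main=C work=E]
ancestors(exp=B): ['A', 'B']
ancestors(work=E): ['A', 'B', 'C', 'D', 'E']
common: ['A', 'B']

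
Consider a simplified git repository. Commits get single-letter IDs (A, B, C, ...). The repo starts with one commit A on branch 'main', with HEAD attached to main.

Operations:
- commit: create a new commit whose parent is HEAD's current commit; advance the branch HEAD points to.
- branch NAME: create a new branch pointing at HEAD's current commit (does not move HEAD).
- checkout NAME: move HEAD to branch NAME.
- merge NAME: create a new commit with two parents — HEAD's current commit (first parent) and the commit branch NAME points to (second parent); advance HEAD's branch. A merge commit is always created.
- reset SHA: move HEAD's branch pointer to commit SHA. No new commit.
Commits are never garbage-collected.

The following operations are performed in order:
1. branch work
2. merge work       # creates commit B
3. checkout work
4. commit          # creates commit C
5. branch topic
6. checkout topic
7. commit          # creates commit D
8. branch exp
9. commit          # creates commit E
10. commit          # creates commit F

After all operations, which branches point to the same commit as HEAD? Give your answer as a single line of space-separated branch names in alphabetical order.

Answer: topic

Derivation:
After op 1 (branch): HEAD=main@A [main=A work=A]
After op 2 (merge): HEAD=main@B [main=B work=A]
After op 3 (checkout): HEAD=work@A [main=B work=A]
After op 4 (commit): HEAD=work@C [main=B work=C]
After op 5 (branch): HEAD=work@C [main=B topic=C work=C]
After op 6 (checkout): HEAD=topic@C [main=B topic=C work=C]
After op 7 (commit): HEAD=topic@D [main=B topic=D work=C]
After op 8 (branch): HEAD=topic@D [exp=D main=B topic=D work=C]
After op 9 (commit): HEAD=topic@E [exp=D main=B topic=E work=C]
After op 10 (commit): HEAD=topic@F [exp=D main=B topic=F work=C]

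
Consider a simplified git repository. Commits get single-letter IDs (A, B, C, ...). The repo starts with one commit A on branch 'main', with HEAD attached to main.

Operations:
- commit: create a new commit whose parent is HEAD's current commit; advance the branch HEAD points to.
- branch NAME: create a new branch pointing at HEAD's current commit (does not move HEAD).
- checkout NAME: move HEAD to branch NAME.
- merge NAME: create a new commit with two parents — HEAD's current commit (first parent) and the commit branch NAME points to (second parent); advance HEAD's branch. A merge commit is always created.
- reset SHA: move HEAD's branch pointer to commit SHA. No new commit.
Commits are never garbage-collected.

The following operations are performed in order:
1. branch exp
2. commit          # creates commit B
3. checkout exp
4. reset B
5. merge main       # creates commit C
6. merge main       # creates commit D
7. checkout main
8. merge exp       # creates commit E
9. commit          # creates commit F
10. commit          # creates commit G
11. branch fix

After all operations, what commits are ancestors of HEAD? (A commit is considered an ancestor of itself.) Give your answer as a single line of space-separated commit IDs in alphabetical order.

Answer: A B C D E F G

Derivation:
After op 1 (branch): HEAD=main@A [exp=A main=A]
After op 2 (commit): HEAD=main@B [exp=A main=B]
After op 3 (checkout): HEAD=exp@A [exp=A main=B]
After op 4 (reset): HEAD=exp@B [exp=B main=B]
After op 5 (merge): HEAD=exp@C [exp=C main=B]
After op 6 (merge): HEAD=exp@D [exp=D main=B]
After op 7 (checkout): HEAD=main@B [exp=D main=B]
After op 8 (merge): HEAD=main@E [exp=D main=E]
After op 9 (commit): HEAD=main@F [exp=D main=F]
After op 10 (commit): HEAD=main@G [exp=D main=G]
After op 11 (branch): HEAD=main@G [exp=D fix=G main=G]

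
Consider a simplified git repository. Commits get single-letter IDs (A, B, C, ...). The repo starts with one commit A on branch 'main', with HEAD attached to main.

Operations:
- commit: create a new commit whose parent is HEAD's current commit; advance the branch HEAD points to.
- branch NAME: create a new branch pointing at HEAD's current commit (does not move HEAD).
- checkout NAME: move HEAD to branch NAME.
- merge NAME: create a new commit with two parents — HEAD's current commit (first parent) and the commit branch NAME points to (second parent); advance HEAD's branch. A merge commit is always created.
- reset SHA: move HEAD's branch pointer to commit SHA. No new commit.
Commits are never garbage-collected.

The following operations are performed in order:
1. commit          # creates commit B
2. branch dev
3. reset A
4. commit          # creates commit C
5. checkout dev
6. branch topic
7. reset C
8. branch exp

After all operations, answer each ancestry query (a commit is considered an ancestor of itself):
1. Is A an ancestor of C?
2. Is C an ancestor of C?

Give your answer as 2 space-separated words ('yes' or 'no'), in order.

Answer: yes yes

Derivation:
After op 1 (commit): HEAD=main@B [main=B]
After op 2 (branch): HEAD=main@B [dev=B main=B]
After op 3 (reset): HEAD=main@A [dev=B main=A]
After op 4 (commit): HEAD=main@C [dev=B main=C]
After op 5 (checkout): HEAD=dev@B [dev=B main=C]
After op 6 (branch): HEAD=dev@B [dev=B main=C topic=B]
After op 7 (reset): HEAD=dev@C [dev=C main=C topic=B]
After op 8 (branch): HEAD=dev@C [dev=C exp=C main=C topic=B]
ancestors(C) = {A,C}; A in? yes
ancestors(C) = {A,C}; C in? yes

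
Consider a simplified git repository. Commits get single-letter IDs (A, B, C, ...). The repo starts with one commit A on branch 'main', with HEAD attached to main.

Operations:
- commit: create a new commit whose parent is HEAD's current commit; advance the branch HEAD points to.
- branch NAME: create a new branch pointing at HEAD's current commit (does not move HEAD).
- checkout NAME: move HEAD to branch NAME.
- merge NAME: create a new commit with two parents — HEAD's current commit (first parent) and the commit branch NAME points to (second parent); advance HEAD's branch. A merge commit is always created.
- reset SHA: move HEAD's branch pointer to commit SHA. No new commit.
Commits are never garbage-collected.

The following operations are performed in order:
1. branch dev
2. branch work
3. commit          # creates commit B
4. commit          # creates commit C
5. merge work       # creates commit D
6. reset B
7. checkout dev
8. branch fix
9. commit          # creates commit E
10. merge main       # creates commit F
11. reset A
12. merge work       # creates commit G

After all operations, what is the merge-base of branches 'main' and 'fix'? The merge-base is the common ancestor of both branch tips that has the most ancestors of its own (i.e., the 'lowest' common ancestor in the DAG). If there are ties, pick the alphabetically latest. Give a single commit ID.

Answer: A

Derivation:
After op 1 (branch): HEAD=main@A [dev=A main=A]
After op 2 (branch): HEAD=main@A [dev=A main=A work=A]
After op 3 (commit): HEAD=main@B [dev=A main=B work=A]
After op 4 (commit): HEAD=main@C [dev=A main=C work=A]
After op 5 (merge): HEAD=main@D [dev=A main=D work=A]
After op 6 (reset): HEAD=main@B [dev=A main=B work=A]
After op 7 (checkout): HEAD=dev@A [dev=A main=B work=A]
After op 8 (branch): HEAD=dev@A [dev=A fix=A main=B work=A]
After op 9 (commit): HEAD=dev@E [dev=E fix=A main=B work=A]
After op 10 (merge): HEAD=dev@F [dev=F fix=A main=B work=A]
After op 11 (reset): HEAD=dev@A [dev=A fix=A main=B work=A]
After op 12 (merge): HEAD=dev@G [dev=G fix=A main=B work=A]
ancestors(main=B): ['A', 'B']
ancestors(fix=A): ['A']
common: ['A']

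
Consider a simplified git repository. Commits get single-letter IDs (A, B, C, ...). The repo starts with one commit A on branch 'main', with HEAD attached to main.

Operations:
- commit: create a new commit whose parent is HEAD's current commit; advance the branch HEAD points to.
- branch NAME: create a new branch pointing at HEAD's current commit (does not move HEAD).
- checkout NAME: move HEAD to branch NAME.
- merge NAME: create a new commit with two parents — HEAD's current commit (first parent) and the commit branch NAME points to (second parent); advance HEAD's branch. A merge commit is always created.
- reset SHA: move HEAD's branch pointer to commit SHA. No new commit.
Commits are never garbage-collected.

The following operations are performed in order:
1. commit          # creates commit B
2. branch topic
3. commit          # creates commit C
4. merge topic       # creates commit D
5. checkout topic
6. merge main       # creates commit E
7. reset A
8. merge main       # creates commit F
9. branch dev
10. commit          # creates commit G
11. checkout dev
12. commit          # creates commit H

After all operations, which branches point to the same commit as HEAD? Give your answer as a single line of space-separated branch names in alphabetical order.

After op 1 (commit): HEAD=main@B [main=B]
After op 2 (branch): HEAD=main@B [main=B topic=B]
After op 3 (commit): HEAD=main@C [main=C topic=B]
After op 4 (merge): HEAD=main@D [main=D topic=B]
After op 5 (checkout): HEAD=topic@B [main=D topic=B]
After op 6 (merge): HEAD=topic@E [main=D topic=E]
After op 7 (reset): HEAD=topic@A [main=D topic=A]
After op 8 (merge): HEAD=topic@F [main=D topic=F]
After op 9 (branch): HEAD=topic@F [dev=F main=D topic=F]
After op 10 (commit): HEAD=topic@G [dev=F main=D topic=G]
After op 11 (checkout): HEAD=dev@F [dev=F main=D topic=G]
After op 12 (commit): HEAD=dev@H [dev=H main=D topic=G]

Answer: dev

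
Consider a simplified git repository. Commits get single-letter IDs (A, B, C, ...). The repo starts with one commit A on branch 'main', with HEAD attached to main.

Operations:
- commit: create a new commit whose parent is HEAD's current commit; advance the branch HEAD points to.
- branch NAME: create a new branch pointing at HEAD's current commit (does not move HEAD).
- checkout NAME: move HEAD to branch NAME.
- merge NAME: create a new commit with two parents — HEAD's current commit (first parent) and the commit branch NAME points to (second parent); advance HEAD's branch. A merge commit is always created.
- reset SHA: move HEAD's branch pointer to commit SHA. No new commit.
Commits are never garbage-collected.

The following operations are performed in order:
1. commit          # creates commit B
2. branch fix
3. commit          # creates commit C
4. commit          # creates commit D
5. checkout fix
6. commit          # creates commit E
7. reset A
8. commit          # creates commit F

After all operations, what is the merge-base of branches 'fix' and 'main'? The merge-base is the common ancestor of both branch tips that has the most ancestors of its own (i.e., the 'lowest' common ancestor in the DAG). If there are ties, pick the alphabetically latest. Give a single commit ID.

After op 1 (commit): HEAD=main@B [main=B]
After op 2 (branch): HEAD=main@B [fix=B main=B]
After op 3 (commit): HEAD=main@C [fix=B main=C]
After op 4 (commit): HEAD=main@D [fix=B main=D]
After op 5 (checkout): HEAD=fix@B [fix=B main=D]
After op 6 (commit): HEAD=fix@E [fix=E main=D]
After op 7 (reset): HEAD=fix@A [fix=A main=D]
After op 8 (commit): HEAD=fix@F [fix=F main=D]
ancestors(fix=F): ['A', 'F']
ancestors(main=D): ['A', 'B', 'C', 'D']
common: ['A']

Answer: A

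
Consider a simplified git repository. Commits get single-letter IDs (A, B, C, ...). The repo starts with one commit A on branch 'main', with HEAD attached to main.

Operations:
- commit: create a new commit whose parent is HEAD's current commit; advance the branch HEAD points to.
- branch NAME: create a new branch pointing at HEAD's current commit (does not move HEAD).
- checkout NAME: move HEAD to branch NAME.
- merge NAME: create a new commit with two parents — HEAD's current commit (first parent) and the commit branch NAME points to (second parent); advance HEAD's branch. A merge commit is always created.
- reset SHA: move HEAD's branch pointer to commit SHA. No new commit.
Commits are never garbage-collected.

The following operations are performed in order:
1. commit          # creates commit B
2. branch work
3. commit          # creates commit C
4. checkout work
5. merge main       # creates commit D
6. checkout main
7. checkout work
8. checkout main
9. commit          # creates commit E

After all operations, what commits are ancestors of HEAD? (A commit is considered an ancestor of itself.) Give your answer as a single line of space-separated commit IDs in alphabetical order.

Answer: A B C E

Derivation:
After op 1 (commit): HEAD=main@B [main=B]
After op 2 (branch): HEAD=main@B [main=B work=B]
After op 3 (commit): HEAD=main@C [main=C work=B]
After op 4 (checkout): HEAD=work@B [main=C work=B]
After op 5 (merge): HEAD=work@D [main=C work=D]
After op 6 (checkout): HEAD=main@C [main=C work=D]
After op 7 (checkout): HEAD=work@D [main=C work=D]
After op 8 (checkout): HEAD=main@C [main=C work=D]
After op 9 (commit): HEAD=main@E [main=E work=D]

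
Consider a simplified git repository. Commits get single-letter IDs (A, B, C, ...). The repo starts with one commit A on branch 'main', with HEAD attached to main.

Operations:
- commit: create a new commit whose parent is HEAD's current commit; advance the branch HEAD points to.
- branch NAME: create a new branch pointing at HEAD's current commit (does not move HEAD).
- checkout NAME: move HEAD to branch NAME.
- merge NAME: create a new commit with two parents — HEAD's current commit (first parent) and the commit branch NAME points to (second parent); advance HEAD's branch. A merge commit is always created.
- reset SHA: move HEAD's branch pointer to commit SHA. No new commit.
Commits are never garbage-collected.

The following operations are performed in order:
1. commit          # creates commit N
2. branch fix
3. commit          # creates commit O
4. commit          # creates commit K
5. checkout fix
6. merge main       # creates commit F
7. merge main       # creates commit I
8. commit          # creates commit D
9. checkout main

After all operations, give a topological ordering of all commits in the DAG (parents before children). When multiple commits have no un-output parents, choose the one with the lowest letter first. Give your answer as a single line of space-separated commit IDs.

After op 1 (commit): HEAD=main@N [main=N]
After op 2 (branch): HEAD=main@N [fix=N main=N]
After op 3 (commit): HEAD=main@O [fix=N main=O]
After op 4 (commit): HEAD=main@K [fix=N main=K]
After op 5 (checkout): HEAD=fix@N [fix=N main=K]
After op 6 (merge): HEAD=fix@F [fix=F main=K]
After op 7 (merge): HEAD=fix@I [fix=I main=K]
After op 8 (commit): HEAD=fix@D [fix=D main=K]
After op 9 (checkout): HEAD=main@K [fix=D main=K]
commit A: parents=[]
commit D: parents=['I']
commit F: parents=['N', 'K']
commit I: parents=['F', 'K']
commit K: parents=['O']
commit N: parents=['A']
commit O: parents=['N']

Answer: A N O K F I D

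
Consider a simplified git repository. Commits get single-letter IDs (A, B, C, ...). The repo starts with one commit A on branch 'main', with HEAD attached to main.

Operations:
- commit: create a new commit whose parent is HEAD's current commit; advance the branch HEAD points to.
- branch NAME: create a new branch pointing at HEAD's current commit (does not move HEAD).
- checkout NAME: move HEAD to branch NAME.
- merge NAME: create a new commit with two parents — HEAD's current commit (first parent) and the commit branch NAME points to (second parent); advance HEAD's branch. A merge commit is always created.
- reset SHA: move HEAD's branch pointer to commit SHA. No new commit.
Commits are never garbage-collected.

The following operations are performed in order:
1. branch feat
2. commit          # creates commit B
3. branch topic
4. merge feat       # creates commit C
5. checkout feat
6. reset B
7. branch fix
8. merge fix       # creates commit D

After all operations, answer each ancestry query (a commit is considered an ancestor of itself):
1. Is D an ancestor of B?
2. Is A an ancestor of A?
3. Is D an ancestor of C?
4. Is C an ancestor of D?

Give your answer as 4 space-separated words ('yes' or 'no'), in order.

Answer: no yes no no

Derivation:
After op 1 (branch): HEAD=main@A [feat=A main=A]
After op 2 (commit): HEAD=main@B [feat=A main=B]
After op 3 (branch): HEAD=main@B [feat=A main=B topic=B]
After op 4 (merge): HEAD=main@C [feat=A main=C topic=B]
After op 5 (checkout): HEAD=feat@A [feat=A main=C topic=B]
After op 6 (reset): HEAD=feat@B [feat=B main=C topic=B]
After op 7 (branch): HEAD=feat@B [feat=B fix=B main=C topic=B]
After op 8 (merge): HEAD=feat@D [feat=D fix=B main=C topic=B]
ancestors(B) = {A,B}; D in? no
ancestors(A) = {A}; A in? yes
ancestors(C) = {A,B,C}; D in? no
ancestors(D) = {A,B,D}; C in? no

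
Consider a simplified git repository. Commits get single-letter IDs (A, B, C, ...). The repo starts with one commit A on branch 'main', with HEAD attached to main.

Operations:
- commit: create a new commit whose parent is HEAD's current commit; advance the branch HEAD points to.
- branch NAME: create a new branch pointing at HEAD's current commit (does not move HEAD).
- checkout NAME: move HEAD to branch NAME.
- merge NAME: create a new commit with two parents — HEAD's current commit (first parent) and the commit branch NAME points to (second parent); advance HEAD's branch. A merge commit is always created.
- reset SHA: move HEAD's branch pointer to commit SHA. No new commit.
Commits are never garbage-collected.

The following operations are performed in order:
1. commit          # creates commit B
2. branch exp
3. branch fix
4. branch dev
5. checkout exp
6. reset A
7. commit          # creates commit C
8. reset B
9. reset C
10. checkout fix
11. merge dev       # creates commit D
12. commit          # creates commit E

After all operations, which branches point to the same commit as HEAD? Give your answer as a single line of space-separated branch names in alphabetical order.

Answer: fix

Derivation:
After op 1 (commit): HEAD=main@B [main=B]
After op 2 (branch): HEAD=main@B [exp=B main=B]
After op 3 (branch): HEAD=main@B [exp=B fix=B main=B]
After op 4 (branch): HEAD=main@B [dev=B exp=B fix=B main=B]
After op 5 (checkout): HEAD=exp@B [dev=B exp=B fix=B main=B]
After op 6 (reset): HEAD=exp@A [dev=B exp=A fix=B main=B]
After op 7 (commit): HEAD=exp@C [dev=B exp=C fix=B main=B]
After op 8 (reset): HEAD=exp@B [dev=B exp=B fix=B main=B]
After op 9 (reset): HEAD=exp@C [dev=B exp=C fix=B main=B]
After op 10 (checkout): HEAD=fix@B [dev=B exp=C fix=B main=B]
After op 11 (merge): HEAD=fix@D [dev=B exp=C fix=D main=B]
After op 12 (commit): HEAD=fix@E [dev=B exp=C fix=E main=B]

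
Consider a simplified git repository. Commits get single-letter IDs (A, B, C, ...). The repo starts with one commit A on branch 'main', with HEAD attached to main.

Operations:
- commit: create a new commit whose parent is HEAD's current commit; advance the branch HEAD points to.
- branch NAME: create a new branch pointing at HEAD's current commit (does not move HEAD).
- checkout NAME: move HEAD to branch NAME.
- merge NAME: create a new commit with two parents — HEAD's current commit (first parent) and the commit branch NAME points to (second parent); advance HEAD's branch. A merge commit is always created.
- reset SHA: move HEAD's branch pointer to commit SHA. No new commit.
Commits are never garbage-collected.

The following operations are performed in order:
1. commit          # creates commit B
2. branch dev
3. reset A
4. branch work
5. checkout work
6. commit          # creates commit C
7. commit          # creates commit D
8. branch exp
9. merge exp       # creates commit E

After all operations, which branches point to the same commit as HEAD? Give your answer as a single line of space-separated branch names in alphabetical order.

After op 1 (commit): HEAD=main@B [main=B]
After op 2 (branch): HEAD=main@B [dev=B main=B]
After op 3 (reset): HEAD=main@A [dev=B main=A]
After op 4 (branch): HEAD=main@A [dev=B main=A work=A]
After op 5 (checkout): HEAD=work@A [dev=B main=A work=A]
After op 6 (commit): HEAD=work@C [dev=B main=A work=C]
After op 7 (commit): HEAD=work@D [dev=B main=A work=D]
After op 8 (branch): HEAD=work@D [dev=B exp=D main=A work=D]
After op 9 (merge): HEAD=work@E [dev=B exp=D main=A work=E]

Answer: work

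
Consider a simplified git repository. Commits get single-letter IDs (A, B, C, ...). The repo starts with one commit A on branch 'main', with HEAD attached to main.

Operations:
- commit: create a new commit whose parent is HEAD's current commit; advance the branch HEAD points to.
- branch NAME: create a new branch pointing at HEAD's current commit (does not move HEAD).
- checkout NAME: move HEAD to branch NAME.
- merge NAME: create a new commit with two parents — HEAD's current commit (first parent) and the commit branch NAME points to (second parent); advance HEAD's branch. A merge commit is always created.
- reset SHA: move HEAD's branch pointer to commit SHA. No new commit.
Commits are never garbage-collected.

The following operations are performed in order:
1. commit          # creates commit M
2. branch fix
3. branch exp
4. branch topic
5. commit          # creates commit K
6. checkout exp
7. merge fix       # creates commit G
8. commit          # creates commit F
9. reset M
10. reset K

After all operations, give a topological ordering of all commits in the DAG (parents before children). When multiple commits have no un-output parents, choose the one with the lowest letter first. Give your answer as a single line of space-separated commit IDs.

Answer: A M G F K

Derivation:
After op 1 (commit): HEAD=main@M [main=M]
After op 2 (branch): HEAD=main@M [fix=M main=M]
After op 3 (branch): HEAD=main@M [exp=M fix=M main=M]
After op 4 (branch): HEAD=main@M [exp=M fix=M main=M topic=M]
After op 5 (commit): HEAD=main@K [exp=M fix=M main=K topic=M]
After op 6 (checkout): HEAD=exp@M [exp=M fix=M main=K topic=M]
After op 7 (merge): HEAD=exp@G [exp=G fix=M main=K topic=M]
After op 8 (commit): HEAD=exp@F [exp=F fix=M main=K topic=M]
After op 9 (reset): HEAD=exp@M [exp=M fix=M main=K topic=M]
After op 10 (reset): HEAD=exp@K [exp=K fix=M main=K topic=M]
commit A: parents=[]
commit F: parents=['G']
commit G: parents=['M', 'M']
commit K: parents=['M']
commit M: parents=['A']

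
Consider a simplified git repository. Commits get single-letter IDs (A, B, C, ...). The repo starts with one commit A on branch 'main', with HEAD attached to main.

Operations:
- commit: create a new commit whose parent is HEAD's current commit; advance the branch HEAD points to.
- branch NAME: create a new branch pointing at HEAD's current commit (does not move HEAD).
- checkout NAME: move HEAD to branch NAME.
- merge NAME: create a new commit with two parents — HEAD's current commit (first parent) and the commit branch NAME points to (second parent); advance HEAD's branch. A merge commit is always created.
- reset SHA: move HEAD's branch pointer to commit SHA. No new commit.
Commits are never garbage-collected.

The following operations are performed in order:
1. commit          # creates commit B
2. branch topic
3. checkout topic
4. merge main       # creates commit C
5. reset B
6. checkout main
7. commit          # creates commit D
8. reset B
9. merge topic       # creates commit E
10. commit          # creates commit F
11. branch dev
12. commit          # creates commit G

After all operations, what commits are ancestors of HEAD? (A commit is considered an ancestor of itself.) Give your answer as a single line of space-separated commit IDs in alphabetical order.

Answer: A B E F G

Derivation:
After op 1 (commit): HEAD=main@B [main=B]
After op 2 (branch): HEAD=main@B [main=B topic=B]
After op 3 (checkout): HEAD=topic@B [main=B topic=B]
After op 4 (merge): HEAD=topic@C [main=B topic=C]
After op 5 (reset): HEAD=topic@B [main=B topic=B]
After op 6 (checkout): HEAD=main@B [main=B topic=B]
After op 7 (commit): HEAD=main@D [main=D topic=B]
After op 8 (reset): HEAD=main@B [main=B topic=B]
After op 9 (merge): HEAD=main@E [main=E topic=B]
After op 10 (commit): HEAD=main@F [main=F topic=B]
After op 11 (branch): HEAD=main@F [dev=F main=F topic=B]
After op 12 (commit): HEAD=main@G [dev=F main=G topic=B]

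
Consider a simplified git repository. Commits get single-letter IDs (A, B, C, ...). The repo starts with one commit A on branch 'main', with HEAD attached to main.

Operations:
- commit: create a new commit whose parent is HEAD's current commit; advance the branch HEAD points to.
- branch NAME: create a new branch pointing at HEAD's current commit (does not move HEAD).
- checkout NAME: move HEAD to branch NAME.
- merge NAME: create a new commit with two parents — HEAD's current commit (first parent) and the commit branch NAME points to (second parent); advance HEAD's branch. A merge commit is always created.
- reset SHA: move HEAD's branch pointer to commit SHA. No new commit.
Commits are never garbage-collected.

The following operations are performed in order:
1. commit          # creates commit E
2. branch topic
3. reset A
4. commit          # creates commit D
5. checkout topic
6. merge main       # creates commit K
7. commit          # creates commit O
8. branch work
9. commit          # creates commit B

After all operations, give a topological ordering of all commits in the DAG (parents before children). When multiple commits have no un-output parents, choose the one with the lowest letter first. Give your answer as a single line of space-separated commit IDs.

After op 1 (commit): HEAD=main@E [main=E]
After op 2 (branch): HEAD=main@E [main=E topic=E]
After op 3 (reset): HEAD=main@A [main=A topic=E]
After op 4 (commit): HEAD=main@D [main=D topic=E]
After op 5 (checkout): HEAD=topic@E [main=D topic=E]
After op 6 (merge): HEAD=topic@K [main=D topic=K]
After op 7 (commit): HEAD=topic@O [main=D topic=O]
After op 8 (branch): HEAD=topic@O [main=D topic=O work=O]
After op 9 (commit): HEAD=topic@B [main=D topic=B work=O]
commit A: parents=[]
commit B: parents=['O']
commit D: parents=['A']
commit E: parents=['A']
commit K: parents=['E', 'D']
commit O: parents=['K']

Answer: A D E K O B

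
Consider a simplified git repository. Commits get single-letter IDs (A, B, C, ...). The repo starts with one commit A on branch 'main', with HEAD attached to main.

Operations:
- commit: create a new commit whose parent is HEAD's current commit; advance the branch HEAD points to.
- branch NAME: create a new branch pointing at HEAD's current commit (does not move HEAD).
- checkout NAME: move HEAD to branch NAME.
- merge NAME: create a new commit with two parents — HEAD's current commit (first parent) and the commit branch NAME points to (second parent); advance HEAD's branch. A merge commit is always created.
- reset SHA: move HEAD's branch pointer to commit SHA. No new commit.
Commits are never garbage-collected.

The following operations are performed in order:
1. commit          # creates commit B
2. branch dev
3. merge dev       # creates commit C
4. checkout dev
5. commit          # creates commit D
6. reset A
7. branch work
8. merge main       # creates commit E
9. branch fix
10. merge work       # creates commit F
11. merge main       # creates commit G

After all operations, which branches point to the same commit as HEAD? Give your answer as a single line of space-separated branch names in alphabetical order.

After op 1 (commit): HEAD=main@B [main=B]
After op 2 (branch): HEAD=main@B [dev=B main=B]
After op 3 (merge): HEAD=main@C [dev=B main=C]
After op 4 (checkout): HEAD=dev@B [dev=B main=C]
After op 5 (commit): HEAD=dev@D [dev=D main=C]
After op 6 (reset): HEAD=dev@A [dev=A main=C]
After op 7 (branch): HEAD=dev@A [dev=A main=C work=A]
After op 8 (merge): HEAD=dev@E [dev=E main=C work=A]
After op 9 (branch): HEAD=dev@E [dev=E fix=E main=C work=A]
After op 10 (merge): HEAD=dev@F [dev=F fix=E main=C work=A]
After op 11 (merge): HEAD=dev@G [dev=G fix=E main=C work=A]

Answer: dev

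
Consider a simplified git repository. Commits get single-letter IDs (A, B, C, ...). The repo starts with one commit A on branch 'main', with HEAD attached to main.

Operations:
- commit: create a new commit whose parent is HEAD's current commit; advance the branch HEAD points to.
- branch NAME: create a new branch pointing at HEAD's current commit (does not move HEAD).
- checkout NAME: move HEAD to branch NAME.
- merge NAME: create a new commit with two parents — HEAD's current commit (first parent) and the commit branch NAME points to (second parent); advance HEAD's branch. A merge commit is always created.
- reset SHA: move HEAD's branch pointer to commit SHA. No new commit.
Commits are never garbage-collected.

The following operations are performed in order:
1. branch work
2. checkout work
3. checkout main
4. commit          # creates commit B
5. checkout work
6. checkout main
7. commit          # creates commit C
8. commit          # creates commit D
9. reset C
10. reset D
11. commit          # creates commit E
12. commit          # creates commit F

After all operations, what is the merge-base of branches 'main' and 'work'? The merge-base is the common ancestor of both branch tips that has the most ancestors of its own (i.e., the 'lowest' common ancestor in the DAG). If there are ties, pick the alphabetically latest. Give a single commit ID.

After op 1 (branch): HEAD=main@A [main=A work=A]
After op 2 (checkout): HEAD=work@A [main=A work=A]
After op 3 (checkout): HEAD=main@A [main=A work=A]
After op 4 (commit): HEAD=main@B [main=B work=A]
After op 5 (checkout): HEAD=work@A [main=B work=A]
After op 6 (checkout): HEAD=main@B [main=B work=A]
After op 7 (commit): HEAD=main@C [main=C work=A]
After op 8 (commit): HEAD=main@D [main=D work=A]
After op 9 (reset): HEAD=main@C [main=C work=A]
After op 10 (reset): HEAD=main@D [main=D work=A]
After op 11 (commit): HEAD=main@E [main=E work=A]
After op 12 (commit): HEAD=main@F [main=F work=A]
ancestors(main=F): ['A', 'B', 'C', 'D', 'E', 'F']
ancestors(work=A): ['A']
common: ['A']

Answer: A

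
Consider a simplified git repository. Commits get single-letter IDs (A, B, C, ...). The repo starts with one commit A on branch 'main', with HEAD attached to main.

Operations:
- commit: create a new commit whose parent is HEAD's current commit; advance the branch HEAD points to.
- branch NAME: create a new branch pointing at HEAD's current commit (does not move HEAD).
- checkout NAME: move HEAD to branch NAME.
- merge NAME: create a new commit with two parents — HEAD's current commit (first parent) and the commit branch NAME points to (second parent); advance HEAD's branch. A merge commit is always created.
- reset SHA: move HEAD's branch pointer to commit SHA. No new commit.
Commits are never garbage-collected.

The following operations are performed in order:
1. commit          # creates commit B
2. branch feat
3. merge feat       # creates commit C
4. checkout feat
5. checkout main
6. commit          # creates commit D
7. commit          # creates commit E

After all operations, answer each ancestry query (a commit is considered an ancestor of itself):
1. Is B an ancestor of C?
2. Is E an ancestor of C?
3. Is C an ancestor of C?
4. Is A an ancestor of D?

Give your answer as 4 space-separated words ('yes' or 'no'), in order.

Answer: yes no yes yes

Derivation:
After op 1 (commit): HEAD=main@B [main=B]
After op 2 (branch): HEAD=main@B [feat=B main=B]
After op 3 (merge): HEAD=main@C [feat=B main=C]
After op 4 (checkout): HEAD=feat@B [feat=B main=C]
After op 5 (checkout): HEAD=main@C [feat=B main=C]
After op 6 (commit): HEAD=main@D [feat=B main=D]
After op 7 (commit): HEAD=main@E [feat=B main=E]
ancestors(C) = {A,B,C}; B in? yes
ancestors(C) = {A,B,C}; E in? no
ancestors(C) = {A,B,C}; C in? yes
ancestors(D) = {A,B,C,D}; A in? yes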